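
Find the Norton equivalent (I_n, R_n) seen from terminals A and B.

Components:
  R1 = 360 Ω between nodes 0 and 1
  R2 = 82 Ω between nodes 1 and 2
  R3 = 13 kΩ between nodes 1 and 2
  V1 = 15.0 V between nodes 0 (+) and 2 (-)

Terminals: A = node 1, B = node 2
Find the Thévenin equivalent first; then I_n = V_th/R_th and R_n = R_th.
Step 1 — V_th is the open-circuit voltage V_A - V_B (nothing connected across the terminals).
Nodal analysis, taking node 2 as the 0 V reference.
Source V1 fixes V_0 = 15 V.
KCL at each unknown node (sum of currents leaving = 0; resistances in Ω):
  Node 1: (V_1 - 15)/360 + (V_1 - 0)/82 + (V_1 - 0)/13000 = 0
Collecting terms: 0.01505 × V_1 = 0.04167  =>  V_1 = 2.769 V
V_th = V_1 - V_2 = 2.769 - 0 = 2.769 V
Step 2 — R_th: zero the source — replace V1 by a short circuit (node 2 merges into node 0) — and find the resistance seen between A (node 1) and B (node 0).
Reduce the network between node 1 (A) and node 0 (B) by series/parallel combination:
  Rp1 = R1 ‖ R2 ‖ R3 (parallel, all between nodes 0 and 1) = 1/(1/360 + 1/82 + 1/13000) = 66.45 Ω
R_th = 66.45 Ω
I_n = V_th/R_th = 2.769/66.45 = 0.04167 A, and R_n = R_th = 66.45 Ω

Final answer: I_n = 0.04167 A, R_n = 66.45 Ω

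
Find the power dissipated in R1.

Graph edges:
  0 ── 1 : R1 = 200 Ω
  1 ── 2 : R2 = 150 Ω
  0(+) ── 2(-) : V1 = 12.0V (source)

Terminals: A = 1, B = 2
Nodal analysis, taking node 2 as the 0 V reference.
Source V1 fixes V_0 = 12 V.
KCL at each unknown node (sum of currents leaving = 0; resistances in Ω):
  Node 1: (V_1 - 12)/200 + (V_1 - 0)/150 = 0
Collecting terms: 0.01167 × V_1 = 0.06  =>  V_1 = 5.143 V
I_R1 = (V_0 - V_1)/R1 = (12 - 5.143)/200 = 0.03429 A
P_R1 = I_R1² × R1 = (0.03429)² × 200 = 0.2351 W

Final answer: 0.2351 W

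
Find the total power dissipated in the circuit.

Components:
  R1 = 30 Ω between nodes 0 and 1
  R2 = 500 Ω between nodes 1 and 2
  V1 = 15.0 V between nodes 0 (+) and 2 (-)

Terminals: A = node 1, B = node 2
Nodal analysis, taking node 2 as the 0 V reference.
Source V1 fixes V_0 = 15 V.
KCL at each unknown node (sum of currents leaving = 0; resistances in Ω):
  Node 1: (V_1 - 15)/30 + (V_1 - 0)/500 = 0
Collecting terms: 0.03533 × V_1 = 0.5  =>  V_1 = 14.15 V
Power in each resistor, P = (ΔV)²/R:
  P_R1 = (15 - 14.15)²/30 = 0.02403 W
  P_R2 = (14.15 - 0)²/500 = 0.4005 W
P_total = P_R1 + P_R2 = 0.4245 W

Final answer: 0.4245 W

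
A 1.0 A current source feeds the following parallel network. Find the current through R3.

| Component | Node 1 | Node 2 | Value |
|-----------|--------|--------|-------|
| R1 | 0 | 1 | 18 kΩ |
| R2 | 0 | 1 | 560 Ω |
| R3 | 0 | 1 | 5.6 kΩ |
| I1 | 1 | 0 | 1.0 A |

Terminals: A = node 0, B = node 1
All resistors sit directly between nodes 0 and 1, so they are in parallel and share one voltage V; the full source current 1 A splits among them.
1/R_par = 1/18000 + 1/560 + 1/5600 = 0.00202 S  =>  R_par = 495.1 Ω
V = I × R_par = 1 × 495.1 = 495.1 V
I_R3 = V/R3 = 495.1/5600 = 0.08841 A

Final answer: 0.08841 A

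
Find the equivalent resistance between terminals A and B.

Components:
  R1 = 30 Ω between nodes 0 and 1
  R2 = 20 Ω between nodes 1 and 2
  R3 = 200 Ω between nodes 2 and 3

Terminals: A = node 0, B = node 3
Reduce the network between node 0 (A) and node 3 (B) by series/parallel combination:
  Rs1 = R1 + R2 (series, joined only at node 1) = 30 + 20 = 50 Ω
  Rs2 = R3 + Rs1 (series, joined only at node 2) = 200 + 50 = 250 Ω
R_eq = 250 Ω

Final answer: 250 Ω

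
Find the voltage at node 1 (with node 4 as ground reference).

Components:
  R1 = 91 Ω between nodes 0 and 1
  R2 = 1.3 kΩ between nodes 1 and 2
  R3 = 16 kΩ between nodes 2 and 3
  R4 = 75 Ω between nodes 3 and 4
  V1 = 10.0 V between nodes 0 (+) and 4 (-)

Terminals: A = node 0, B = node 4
Nodal analysis, taking node 4 as the 0 V reference.
Source V1 fixes V_0 = 10 V.
KCL at each unknown node (sum of currents leaving = 0; resistances in Ω):
  Node 1: (V_1 - 10)/91 + (V_1 - V_2)/1300 = 0
  Node 2: (V_2 - V_1)/1300 + (V_2 - V_3)/16000 = 0
  Node 3: (V_3 - V_2)/16000 + (V_3 - 0)/75 = 0
Collecting terms (coefficients in siemens):
  0.01176·V_1 - 0.0007692·V_2 = 0.1099
  0.0008317·V_2 - 0.0007692·V_1 - 0.0000625·V_3 = 0
  0.0134·V_3 - 0.0000625·V_2 = 0
Solving these 3 simultaneous equations (Gaussian elimination) gives:
  V_1 = 9.948 V, V_2 = 9.204 V, V_3 = 0.04294 V
The requested potential is V_1 = 9.948 V.

Final answer: V_1 = 9.948 V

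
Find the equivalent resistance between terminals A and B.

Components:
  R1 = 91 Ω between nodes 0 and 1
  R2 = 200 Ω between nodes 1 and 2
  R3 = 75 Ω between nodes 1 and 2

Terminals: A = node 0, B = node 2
Reduce the network between node 0 (A) and node 2 (B) by series/parallel combination:
  Rp1 = R2 ‖ R3 (parallel, both between nodes 1 and 2) = 1/(1/200 + 1/75) = 54.55 Ω
  Rs1 = R1 + Rp1 (series, joined only at node 1) = 91 + 54.55 = 145.5 Ω
R_eq = 145.5 Ω

Final answer: 145.5 Ω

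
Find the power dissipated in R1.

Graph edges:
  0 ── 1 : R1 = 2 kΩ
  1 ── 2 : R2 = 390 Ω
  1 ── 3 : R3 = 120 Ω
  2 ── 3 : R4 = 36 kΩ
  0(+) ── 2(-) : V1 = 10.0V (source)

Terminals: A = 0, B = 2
Nodal analysis, taking node 2 as the 0 V reference.
Source V1 fixes V_0 = 10 V.
KCL at each unknown node (sum of currents leaving = 0; resistances in Ω):
  Node 1: (V_1 - 10)/2000 + (V_1 - 0)/390 + (V_1 - V_3)/120 = 0
  Node 3: (V_3 - V_1)/120 + (V_3 - 0)/36000 = 0
Collecting terms (coefficients in siemens):
  0.0114·V_1 - 0.008333·V_3 = 0.005
  0.008361·V_3 - 0.008333·V_1 = 0
Determinant D = (0.0114)(0.008361) - (-0.008333)(-0.008333) = 0.00002585
V_1 = [(0.005)(0.008361) - (-0.008333)(0)]/D = 1.617 V
V_3 = [(0.0114)(0) - (0.005)(-0.008333)]/D = 1.612 V
I_R1 = (V_0 - V_1)/R1 = (10 - 1.617)/2000 = 0.004191 A
P_R1 = I_R1² × R1 = (0.004191)² × 2000 = 0.03514 W

Final answer: 0.03514 W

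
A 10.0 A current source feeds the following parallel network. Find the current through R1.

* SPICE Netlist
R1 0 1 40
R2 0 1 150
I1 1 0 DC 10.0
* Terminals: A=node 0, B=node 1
All resistors sit directly between nodes 0 and 1, so they are in parallel and share one voltage V; the full source current 10 A splits among them.
1/R_par = 1/40 + 1/150 = 0.03167 S  =>  R_par = 31.58 Ω
V = I × R_par = 10 × 31.58 = 315.8 V
I_R1 = V/R1 = 315.8/40 = 7.895 A

Final answer: 7.895 A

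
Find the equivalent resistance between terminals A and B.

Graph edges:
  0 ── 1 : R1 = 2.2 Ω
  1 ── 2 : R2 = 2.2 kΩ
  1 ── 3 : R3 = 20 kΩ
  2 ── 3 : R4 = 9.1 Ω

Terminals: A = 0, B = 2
Reduce the network between node 0 (A) and node 2 (B) by series/parallel combination:
  Rs1 = R3 + R4 (series, joined only at node 3) = 20000 + 9.1 = 20010 Ω
  Rp1 = R2 ‖ Rs1 (parallel, both between nodes 1 and 2) = 1/(1/2200 + 1/20010) = 1982 Ω
  Rs2 = R1 + Rp1 (series, joined only at node 1) = 2.2 + 1982 = 1984 Ω
R_eq = 1.984 kΩ

Final answer: 1.984 kΩ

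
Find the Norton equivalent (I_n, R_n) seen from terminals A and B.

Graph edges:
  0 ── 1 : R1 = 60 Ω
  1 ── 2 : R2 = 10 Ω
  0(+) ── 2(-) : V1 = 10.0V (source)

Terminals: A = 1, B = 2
Find the Thévenin equivalent first; then I_n = V_th/R_th and R_n = R_th.
Step 1 — V_th is the open-circuit voltage V_A - V_B (nothing connected across the terminals).
Nodal analysis, taking node 2 as the 0 V reference.
Source V1 fixes V_0 = 10 V.
KCL at each unknown node (sum of currents leaving = 0; resistances in Ω):
  Node 1: (V_1 - 10)/60 + (V_1 - 0)/10 = 0
Collecting terms: 0.1167 × V_1 = 0.1667  =>  V_1 = 1.429 V
V_th = V_1 - V_2 = 1.429 - 0 = 1.429 V
Step 2 — R_th: zero the source — replace V1 by a short circuit (node 2 merges into node 0) — and find the resistance seen between A (node 1) and B (node 0).
Reduce the network between node 1 (A) and node 0 (B) by series/parallel combination:
  Rp1 = R1 ‖ R2 (parallel, both between nodes 0 and 1) = 1/(1/60 + 1/10) = 8.571 Ω
R_th = 8.571 Ω
I_n = V_th/R_th = 1.429/8.571 = 0.1667 A, and R_n = R_th = 8.571 Ω

Final answer: I_n = 0.1667 A, R_n = 8.571 Ω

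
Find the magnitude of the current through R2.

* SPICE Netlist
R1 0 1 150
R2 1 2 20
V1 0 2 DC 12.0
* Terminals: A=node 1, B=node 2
Nodal analysis, taking node 2 as the 0 V reference.
Source V1 fixes V_0 = 12 V.
KCL at each unknown node (sum of currents leaving = 0; resistances in Ω):
  Node 1: (V_1 - 12)/150 + (V_1 - 0)/20 = 0
Collecting terms: 0.05667 × V_1 = 0.08  =>  V_1 = 1.412 V
I_R2 = (V_1 - V_2)/R2 = (1.412 - 0)/20 = 0.07059 A
|I_R2| = 0.07059 A

Final answer: |I_R2| = 0.07059 A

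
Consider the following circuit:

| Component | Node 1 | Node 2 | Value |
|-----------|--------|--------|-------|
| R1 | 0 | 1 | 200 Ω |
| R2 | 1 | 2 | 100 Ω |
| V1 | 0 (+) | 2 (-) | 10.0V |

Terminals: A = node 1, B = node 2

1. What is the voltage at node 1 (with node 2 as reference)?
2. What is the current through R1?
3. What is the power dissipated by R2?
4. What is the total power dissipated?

Nodal analysis, taking node 2 as the 0 V reference.
Source V1 fixes V_0 = 10 V.
KCL at each unknown node (sum of currents leaving = 0; resistances in Ω):
  Node 1: (V_1 - 10)/200 + (V_1 - 0)/100 = 0
Collecting terms: 0.015 × V_1 = 0.05  =>  V_1 = 3.333 V
Part 1:
  Read off the nodal solution: V_1 = 3.333 V
Part 2:
  I_R1 = (V_0 - V_1)/R1 = (10 - 3.333)/200 = 0.03333 A
  Magnitude: I_R1 = 0.03333 A
Part 3:
  I_R2 = (V_1 - V_2)/R2 = (3.333 - 0)/100 = 0.03333 A
  P_R2 = I_R2² × R2 = (0.03333)² × 100 = 0.1111 W
Part 4:
  Power in each resistor, P = (ΔV)²/R:
    P_R1 = (10 - 3.333)²/200 = 0.2222 W
    P_R2 = (3.333 - 0)²/100 = 0.1111 W
  P_total = P_R1 + P_R2 = 0.3333 W

Final answers:
1. V_1 = 3.333 V
2. I_R1 = 0.03333 A
3. P_R2 = 0.1111 W
4. P_total = 0.3333 W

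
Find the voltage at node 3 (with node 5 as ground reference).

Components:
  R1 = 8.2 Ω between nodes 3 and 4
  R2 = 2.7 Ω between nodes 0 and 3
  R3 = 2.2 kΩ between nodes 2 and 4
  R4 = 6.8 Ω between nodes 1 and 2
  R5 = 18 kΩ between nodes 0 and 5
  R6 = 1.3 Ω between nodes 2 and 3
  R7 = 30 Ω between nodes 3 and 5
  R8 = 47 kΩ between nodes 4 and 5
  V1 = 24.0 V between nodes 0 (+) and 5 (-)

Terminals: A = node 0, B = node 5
Nodal analysis, taking node 5 as the 0 V reference.
Source V1 fixes V_0 = 24 V.
KCL at each unknown node (sum of currents leaving = 0; resistances in Ω):
  Node 1: (V_1 - V_2)/6.8 = 0
  Node 2: (V_2 - V_4)/2200 + (V_2 - V_1)/6.8 + (V_2 - V_3)/1.3 = 0
  Node 3: (V_3 - V_4)/8.2 + (V_3 - 24)/2.7 + (V_3 - V_2)/1.3 + (V_3 - 0)/30 = 0
  Node 4: (V_4 - V_3)/8.2 + (V_4 - V_2)/2200 + (V_4 - 0)/47000 = 0
Collecting terms (coefficients in siemens):
  0.1471·V_1 - 0.1471·V_2 = 0
  0.9167·V_2 - 0.1471·V_1 - 0.7692·V_3 - 0.0004545·V_4 = 0
  1.295·V_3 - 0.7692·V_2 - 0.122·V_4 = 8.889
  0.1224·V_4 - 0.0004545·V_2 - 0.122·V_3 = 0
Solving these 4 simultaneous equations (Gaussian elimination) gives:
  V_1 = 22.02 V, V_2 = 22.02 V, V_3 = 22.02 V, V_4 = 22.01 V
The requested potential is V_3 = 22.02 V.

Final answer: V_3 = 22.02 V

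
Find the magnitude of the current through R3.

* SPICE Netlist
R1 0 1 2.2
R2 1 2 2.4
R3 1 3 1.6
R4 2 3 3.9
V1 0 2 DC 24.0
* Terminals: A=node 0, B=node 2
Nodal analysis, taking node 2 as the 0 V reference.
Source V1 fixes V_0 = 24 V.
KCL at each unknown node (sum of currents leaving = 0; resistances in Ω):
  Node 1: (V_1 - 24)/2.2 + (V_1 - 0)/2.4 + (V_1 - V_3)/1.6 = 0
  Node 3: (V_3 - V_1)/1.6 + (V_3 - 0)/3.9 = 0
Collecting terms (coefficients in siemens):
  1.496·V_1 - 0.625·V_3 = 10.91
  0.8814·V_3 - 0.625·V_1 = 0
Determinant D = (1.496)(0.8814) - (-0.625)(-0.625) = 0.9282
V_1 = [(10.91)(0.8814) - (-0.625)(0)]/D = 10.36 V
V_3 = [(1.496)(0) - (10.91)(-0.625)]/D = 7.346 V
I_R3 = (V_1 - V_3)/R3 = (10.36 - 7.346)/1.6 = 1.884 A
|I_R3| = 1.884 A

Final answer: |I_R3| = 1.884 A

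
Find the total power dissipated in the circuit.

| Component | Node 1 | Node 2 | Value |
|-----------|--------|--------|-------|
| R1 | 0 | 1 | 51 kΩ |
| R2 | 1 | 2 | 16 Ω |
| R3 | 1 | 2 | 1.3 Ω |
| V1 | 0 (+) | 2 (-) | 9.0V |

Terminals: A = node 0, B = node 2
Nodal analysis, taking node 2 as the 0 V reference.
Source V1 fixes V_0 = 9 V.
KCL at each unknown node (sum of currents leaving = 0; resistances in Ω):
  Node 1: (V_1 - 9)/51000 + (V_1 - 0)/16 + (V_1 - 0)/1.3 = 0
Collecting terms: 0.8318 × V_1 = 0.0001765  =>  V_1 = 0.0002122 V
Power in each resistor, P = (ΔV)²/R:
  P_R1 = (9 - 0.0002122)²/51000 = 0.001588 W
  P_R2 = (0.0002122 - 0)²/16 = 0.000000002813 W
  P_R3 = (0.0002122 - 0)²/1.3 = 0.00000003463 W
P_total = P_R1 + P_R2 + P_R3 = 0.001588 W

Final answer: 0.001588 W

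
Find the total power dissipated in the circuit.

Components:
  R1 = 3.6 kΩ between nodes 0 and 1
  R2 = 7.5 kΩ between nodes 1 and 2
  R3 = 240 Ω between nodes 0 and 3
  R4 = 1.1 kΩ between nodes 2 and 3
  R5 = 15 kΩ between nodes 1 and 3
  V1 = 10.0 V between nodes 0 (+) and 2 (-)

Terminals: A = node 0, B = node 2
Nodal analysis, taking node 2 as the 0 V reference.
Source V1 fixes V_0 = 10 V.
KCL at each unknown node (sum of currents leaving = 0; resistances in Ω):
  Node 1: (V_1 - 10)/3600 + (V_1 - 0)/7500 + (V_1 - V_3)/15000 = 0
  Node 3: (V_3 - 10)/240 + (V_3 - 0)/1100 + (V_3 - V_1)/15000 = 0
Collecting terms (coefficients in siemens):
  0.0004778·V_1 - 0.00006667·V_3 = 0.002778
  0.005142·V_3 - 0.00006667·V_1 = 0.04167
Determinant D = (0.0004778)(0.005142) - (-0.00006667)(-0.00006667) = 0.000002452
V_1 = [(0.002778)(0.005142) - (-0.00006667)(0.04167)]/D = 6.957 V
V_3 = [(0.0004778)(0.04167) - (0.002778)(-0.00006667)]/D = 8.193 V
Power in each resistor, P = (ΔV)²/R:
  P_R1 = (10 - 6.957)²/3600 = 0.002572 W
  P_R2 = (6.957 - 0)²/7500 = 0.006454 W
  P_R3 = (10 - 8.193)²/240 = 0.01361 W
  P_R4 = (0 - 8.193)²/1100 = 0.06102 W
  P_R5 = (6.957 - 8.193)²/15000 = 0.0001018 W
P_total = P_R1 + P_R2 + P_R3 + P_R4 + P_R5 = 0.08376 W

Final answer: 0.08376 W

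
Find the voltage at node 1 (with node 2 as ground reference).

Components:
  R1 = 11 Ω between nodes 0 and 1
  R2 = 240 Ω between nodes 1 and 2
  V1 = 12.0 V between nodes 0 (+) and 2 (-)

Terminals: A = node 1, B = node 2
Nodal analysis, taking node 2 as the 0 V reference.
Source V1 fixes V_0 = 12 V.
KCL at each unknown node (sum of currents leaving = 0; resistances in Ω):
  Node 1: (V_1 - 12)/11 + (V_1 - 0)/240 = 0
Collecting terms: 0.09508 × V_1 = 1.091  =>  V_1 = 11.47 V
The requested potential is V_1 = 11.47 V.

Final answer: V_1 = 11.47 V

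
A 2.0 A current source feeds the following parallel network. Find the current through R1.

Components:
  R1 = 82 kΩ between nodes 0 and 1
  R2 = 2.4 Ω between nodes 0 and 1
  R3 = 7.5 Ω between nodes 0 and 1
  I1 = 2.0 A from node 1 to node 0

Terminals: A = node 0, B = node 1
All resistors sit directly between nodes 0 and 1, so they are in parallel and share one voltage V; the full source current 2 A splits among them.
1/R_par = 1/82000 + 1/2.4 + 1/7.5 = 0.55 S  =>  R_par = 1.818 Ω
V = I × R_par = 2 × 1.818 = 3.636 V
I_R1 = V/R1 = 3.636/82000 = 0.00004434 A

Final answer: 4.434e-05 A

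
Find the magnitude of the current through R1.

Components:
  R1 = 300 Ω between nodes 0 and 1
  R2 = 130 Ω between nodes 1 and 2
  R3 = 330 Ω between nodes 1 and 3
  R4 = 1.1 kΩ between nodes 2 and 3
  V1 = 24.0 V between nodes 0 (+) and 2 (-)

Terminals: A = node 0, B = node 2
Nodal analysis, taking node 2 as the 0 V reference.
Source V1 fixes V_0 = 24 V.
KCL at each unknown node (sum of currents leaving = 0; resistances in Ω):
  Node 1: (V_1 - 24)/300 + (V_1 - 0)/130 + (V_1 - V_3)/330 = 0
  Node 3: (V_3 - V_1)/330 + (V_3 - 0)/1100 = 0
Collecting terms (coefficients in siemens):
  0.01406·V_1 - 0.00303·V_3 = 0.08
  0.003939·V_3 - 0.00303·V_1 = 0
Determinant D = (0.01406)(0.003939) - (-0.00303)(-0.00303) = 0.00004619
V_1 = [(0.08)(0.003939) - (-0.00303)(0)]/D = 6.823 V
V_3 = [(0.01406)(0) - (0.08)(-0.00303)]/D = 5.249 V
I_R1 = (V_0 - V_1)/R1 = (24 - 6.823)/300 = 0.05726 A
|I_R1| = 0.05726 A

Final answer: |I_R1| = 0.05726 A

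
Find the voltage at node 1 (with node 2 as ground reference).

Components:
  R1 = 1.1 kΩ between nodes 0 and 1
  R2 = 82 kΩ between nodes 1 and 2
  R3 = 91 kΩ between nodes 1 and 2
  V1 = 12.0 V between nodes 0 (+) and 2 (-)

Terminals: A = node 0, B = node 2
Nodal analysis, taking node 2 as the 0 V reference.
Source V1 fixes V_0 = 12 V.
KCL at each unknown node (sum of currents leaving = 0; resistances in Ω):
  Node 1: (V_1 - 12)/1100 + (V_1 - 0)/82000 + (V_1 - 0)/91000 = 0
Collecting terms: 0.0009323 × V_1 = 0.01091  =>  V_1 = 11.7 V
The requested potential is V_1 = 11.7 V.

Final answer: V_1 = 11.7 V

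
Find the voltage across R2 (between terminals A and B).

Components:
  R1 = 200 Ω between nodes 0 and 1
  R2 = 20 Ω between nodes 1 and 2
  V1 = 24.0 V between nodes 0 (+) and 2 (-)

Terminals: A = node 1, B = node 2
R1 and R2 are in series across V1 (node 0 → node 1 → node 2), and the output A–B is taken across R2, so this is a voltage divider.
Series current: I = V1/(R1 + R2) = 24/(200 + 20) = 24/220 = 0.1091 A
V_R2 = I × R2 = V1 × R2/(R1 + R2) = 24 × 20/220 = 2.182 V

Final answer: 2.182 V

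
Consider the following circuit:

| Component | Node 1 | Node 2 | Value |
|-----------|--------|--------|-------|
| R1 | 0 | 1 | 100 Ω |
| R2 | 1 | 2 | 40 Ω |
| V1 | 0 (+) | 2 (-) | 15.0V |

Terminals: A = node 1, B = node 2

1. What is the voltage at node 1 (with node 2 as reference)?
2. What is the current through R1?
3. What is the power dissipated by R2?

Nodal analysis, taking node 2 as the 0 V reference.
Source V1 fixes V_0 = 15 V.
KCL at each unknown node (sum of currents leaving = 0; resistances in Ω):
  Node 1: (V_1 - 15)/100 + (V_1 - 0)/40 = 0
Collecting terms: 0.035 × V_1 = 0.15  =>  V_1 = 4.286 V
Part 1:
  Read off the nodal solution: V_1 = 4.286 V
Part 2:
  I_R1 = (V_0 - V_1)/R1 = (15 - 4.286)/100 = 0.1071 A
  Magnitude: I_R1 = 0.1071 A
Part 3:
  I_R2 = (V_1 - V_2)/R2 = (4.286 - 0)/40 = 0.1071 A
  P_R2 = I_R2² × R2 = (0.1071)² × 40 = 0.4592 W

Final answers:
1. V_1 = 4.286 V
2. I_R1 = 0.1071 A
3. P_R2 = 0.4592 W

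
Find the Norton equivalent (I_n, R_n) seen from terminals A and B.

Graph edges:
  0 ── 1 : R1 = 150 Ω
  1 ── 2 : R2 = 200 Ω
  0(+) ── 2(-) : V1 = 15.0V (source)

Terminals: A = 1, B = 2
Find the Thévenin equivalent first; then I_n = V_th/R_th and R_n = R_th.
Step 1 — V_th is the open-circuit voltage V_A - V_B (nothing connected across the terminals).
Nodal analysis, taking node 2 as the 0 V reference.
Source V1 fixes V_0 = 15 V.
KCL at each unknown node (sum of currents leaving = 0; resistances in Ω):
  Node 1: (V_1 - 15)/150 + (V_1 - 0)/200 = 0
Collecting terms: 0.01167 × V_1 = 0.1  =>  V_1 = 8.571 V
V_th = V_1 - V_2 = 8.571 - 0 = 8.571 V
Step 2 — R_th: zero the source — replace V1 by a short circuit (node 2 merges into node 0) — and find the resistance seen between A (node 1) and B (node 0).
Reduce the network between node 1 (A) and node 0 (B) by series/parallel combination:
  Rp1 = R1 ‖ R2 (parallel, both between nodes 0 and 1) = 1/(1/150 + 1/200) = 85.71 Ω
R_th = 85.71 Ω
I_n = V_th/R_th = 8.571/85.71 = 0.1 A, and R_n = R_th = 85.71 Ω

Final answer: I_n = 0.1 A, R_n = 85.71 Ω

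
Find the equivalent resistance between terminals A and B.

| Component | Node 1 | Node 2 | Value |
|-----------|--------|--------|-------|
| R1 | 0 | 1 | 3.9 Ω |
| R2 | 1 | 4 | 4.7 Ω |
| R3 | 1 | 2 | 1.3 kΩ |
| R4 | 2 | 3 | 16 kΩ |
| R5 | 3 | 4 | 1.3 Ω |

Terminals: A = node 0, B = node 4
Reduce the network between node 0 (A) and node 4 (B) by series/parallel combination:
  Rs1 = R3 + R4 (series, joined only at node 2) = 1300 + 16000 = 17300 Ω
  Rs2 = R5 + Rs1 (series, joined only at node 3) = 1.3 + 17300 = 17300 Ω
  Rp1 = R2 ‖ Rs2 (parallel, both between nodes 1 and 4) = 1/(1/4.7 + 1/17300) = 4.699 Ω
  Rs3 = R1 + Rp1 (series, joined only at node 1) = 3.9 + 4.699 = 8.599 Ω
R_eq = 8.599 Ω

Final answer: 8.599 Ω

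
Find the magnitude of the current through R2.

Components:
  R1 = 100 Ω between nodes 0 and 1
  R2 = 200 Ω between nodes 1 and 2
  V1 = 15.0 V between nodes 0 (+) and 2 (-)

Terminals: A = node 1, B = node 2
Nodal analysis, taking node 2 as the 0 V reference.
Source V1 fixes V_0 = 15 V.
KCL at each unknown node (sum of currents leaving = 0; resistances in Ω):
  Node 1: (V_1 - 15)/100 + (V_1 - 0)/200 = 0
Collecting terms: 0.015 × V_1 = 0.15  =>  V_1 = 10 V
I_R2 = (V_1 - V_2)/R2 = (10 - 0)/200 = 0.05 A
|I_R2| = 0.05 A

Final answer: |I_R2| = 0.05 A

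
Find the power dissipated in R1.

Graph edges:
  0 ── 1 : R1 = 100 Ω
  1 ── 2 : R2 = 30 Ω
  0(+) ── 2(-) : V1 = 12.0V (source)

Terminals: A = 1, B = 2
Nodal analysis, taking node 2 as the 0 V reference.
Source V1 fixes V_0 = 12 V.
KCL at each unknown node (sum of currents leaving = 0; resistances in Ω):
  Node 1: (V_1 - 12)/100 + (V_1 - 0)/30 = 0
Collecting terms: 0.04333 × V_1 = 0.12  =>  V_1 = 2.769 V
I_R1 = (V_0 - V_1)/R1 = (12 - 2.769)/100 = 0.09231 A
P_R1 = I_R1² × R1 = (0.09231)² × 100 = 0.8521 W

Final answer: 0.8521 W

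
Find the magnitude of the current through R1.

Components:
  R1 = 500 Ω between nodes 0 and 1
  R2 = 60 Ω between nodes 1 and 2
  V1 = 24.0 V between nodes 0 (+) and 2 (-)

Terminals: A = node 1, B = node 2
Nodal analysis, taking node 2 as the 0 V reference.
Source V1 fixes V_0 = 24 V.
KCL at each unknown node (sum of currents leaving = 0; resistances in Ω):
  Node 1: (V_1 - 24)/500 + (V_1 - 0)/60 = 0
Collecting terms: 0.01867 × V_1 = 0.048  =>  V_1 = 2.571 V
I_R1 = (V_0 - V_1)/R1 = (24 - 2.571)/500 = 0.04286 A
|I_R1| = 0.04286 A

Final answer: |I_R1| = 0.04286 A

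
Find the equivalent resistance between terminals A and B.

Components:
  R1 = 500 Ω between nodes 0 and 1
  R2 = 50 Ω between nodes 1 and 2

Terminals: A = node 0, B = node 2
Reduce the network between node 0 (A) and node 2 (B) by series/parallel combination:
  Rs1 = R1 + R2 (series, joined only at node 1) = 500 + 50 = 550 Ω
R_eq = 550 Ω

Final answer: 550 Ω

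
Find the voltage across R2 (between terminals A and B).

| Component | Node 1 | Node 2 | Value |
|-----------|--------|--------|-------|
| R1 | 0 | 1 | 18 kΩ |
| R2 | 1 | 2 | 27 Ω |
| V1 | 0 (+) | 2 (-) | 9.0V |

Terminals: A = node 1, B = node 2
R1 and R2 are in series across V1 (node 0 → node 1 → node 2), and the output A–B is taken across R2, so this is a voltage divider.
Series current: I = V1/(R1 + R2) = 9/(18000 + 27) = 9/18030 = 0.0004993 A
V_R2 = I × R2 = V1 × R2/(R1 + R2) = 9 × 27/18030 = 0.01348 V

Final answer: 0.01348 V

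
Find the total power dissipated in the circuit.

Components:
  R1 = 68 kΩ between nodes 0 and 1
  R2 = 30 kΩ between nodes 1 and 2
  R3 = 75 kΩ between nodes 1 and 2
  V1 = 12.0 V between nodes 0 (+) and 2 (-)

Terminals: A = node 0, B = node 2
Nodal analysis, taking node 2 as the 0 V reference.
Source V1 fixes V_0 = 12 V.
KCL at each unknown node (sum of currents leaving = 0; resistances in Ω):
  Node 1: (V_1 - 12)/68000 + (V_1 - 0)/30000 + (V_1 - 0)/75000 = 0
Collecting terms: 0.00006137 × V_1 = 0.0001765  =>  V_1 = 2.875 V
Power in each resistor, P = (ΔV)²/R:
  P_R1 = (12 - 2.875)²/68000 = 0.001224 W
  P_R2 = (2.875 - 0)²/30000 = 0.0002756 W
  P_R3 = (2.875 - 0)²/75000 = 0.0001102 W
P_total = P_R1 + P_R2 + P_R3 = 0.00161 W

Final answer: 0.00161 W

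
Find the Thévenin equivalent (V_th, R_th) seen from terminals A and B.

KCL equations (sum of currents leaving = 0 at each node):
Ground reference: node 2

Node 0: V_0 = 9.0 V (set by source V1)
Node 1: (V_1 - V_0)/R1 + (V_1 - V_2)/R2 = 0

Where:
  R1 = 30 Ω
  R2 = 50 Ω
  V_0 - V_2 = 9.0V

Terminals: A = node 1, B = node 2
Step 1 — V_th is the open-circuit voltage V_A - V_B (nothing connected across the terminals).
Nodal analysis, taking node 2 as the 0 V reference.
Source V1 fixes V_0 = 9 V.
KCL at each unknown node (sum of currents leaving = 0; resistances in Ω):
  Node 1: (V_1 - 9)/30 + (V_1 - 0)/50 = 0
Collecting terms: 0.05333 × V_1 = 0.3  =>  V_1 = 5.625 V
V_th = V_1 - V_2 = 5.625 - 0 = 5.625 V
Step 2 — R_th: zero the source — replace V1 by a short circuit (node 2 merges into node 0) — and find the resistance seen between A (node 1) and B (node 0).
Reduce the network between node 1 (A) and node 0 (B) by series/parallel combination:
  Rp1 = R1 ‖ R2 (parallel, both between nodes 0 and 1) = 1/(1/30 + 1/50) = 18.75 Ω
R_th = 18.75 Ω

Final answer: V_th = 5.625 V, R_th = 18.75 Ω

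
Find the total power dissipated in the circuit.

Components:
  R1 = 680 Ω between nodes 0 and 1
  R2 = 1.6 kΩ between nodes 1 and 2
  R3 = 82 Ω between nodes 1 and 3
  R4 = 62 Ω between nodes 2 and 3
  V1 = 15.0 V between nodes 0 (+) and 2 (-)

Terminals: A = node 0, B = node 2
Nodal analysis, taking node 2 as the 0 V reference.
Source V1 fixes V_0 = 15 V.
KCL at each unknown node (sum of currents leaving = 0; resistances in Ω):
  Node 1: (V_1 - 15)/680 + (V_1 - 0)/1600 + (V_1 - V_3)/82 = 0
  Node 3: (V_3 - V_1)/82 + (V_3 - 0)/62 = 0
Collecting terms (coefficients in siemens):
  0.01429·V_1 - 0.0122·V_3 = 0.02206
  0.02832·V_3 - 0.0122·V_1 = 0
Determinant D = (0.01429)(0.02832) - (-0.0122)(-0.0122) = 0.0002561
V_1 = [(0.02206)(0.02832) - (-0.0122)(0)]/D = 2.44 V
V_3 = [(0.01429)(0) - (0.02206)(-0.0122)]/D = 1.051 V
Power in each resistor, P = (ΔV)²/R:
  P_R1 = (15 - 2.44)²/680 = 0.232 W
  P_R2 = (2.44 - 0)²/1600 = 0.003721 W
  P_R3 = (2.44 - 1.051)²/82 = 0.02355 W
  P_R4 = (0 - 1.051)²/62 = 0.0178 W
P_total = P_R1 + P_R2 + P_R3 + P_R4 = 0.2771 W

Final answer: 0.2771 W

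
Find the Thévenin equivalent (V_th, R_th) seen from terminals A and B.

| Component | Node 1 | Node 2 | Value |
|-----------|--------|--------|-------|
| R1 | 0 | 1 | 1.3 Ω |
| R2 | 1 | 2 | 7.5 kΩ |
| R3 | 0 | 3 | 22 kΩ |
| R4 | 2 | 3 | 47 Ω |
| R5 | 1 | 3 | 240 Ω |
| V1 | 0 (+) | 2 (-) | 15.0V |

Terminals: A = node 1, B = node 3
Step 1 — V_th is the open-circuit voltage V_A - V_B (nothing connected across the terminals).
Nodal analysis, taking node 2 as the 0 V reference.
Source V1 fixes V_0 = 15 V.
KCL at each unknown node (sum of currents leaving = 0; resistances in Ω):
  Node 1: (V_1 - 15)/1.3 + (V_1 - 0)/7500 + (V_1 - V_3)/240 = 0
  Node 3: (V_3 - 15)/22000 + (V_3 - 0)/47 + (V_3 - V_1)/240 = 0
Collecting terms (coefficients in siemens):
  0.7735·V_1 - 0.004167·V_3 = 11.54
  0.02549·V_3 - 0.004167·V_1 = 0.0006818
Determinant D = (0.7735)(0.02549) - (-0.004167)(-0.004167) = 0.0197
V_1 = [(11.54)(0.02549) - (-0.004167)(0.0006818)]/D = 14.93 V
V_3 = [(0.7735)(0.0006818) - (11.54)(-0.004167)]/D = 2.467 V
V_th = V_1 - V_3 = 14.93 - 2.467 = 12.46 V
Step 2 — R_th: zero the source — replace V1 by a short circuit (node 2 merges into node 0) — and find the resistance seen between A (node 1) and B (node 3).
Reduce the network between node 1 (A) and node 3 (B) by series/parallel combination:
  Rp1 = R1 ‖ R2 (parallel, both between nodes 0 and 1) = 1/(1/1.3 + 1/7500) = 1.3 Ω
  Rp2 = R3 ‖ R4 (parallel, both between nodes 0 and 3) = 1/(1/22000 + 1/47) = 46.9 Ω
  Rs1 = Rp1 + Rp2 (series, joined only at node 0) = 1.3 + 46.9 = 48.2 Ω
  Rp3 = R5 ‖ Rs1 (parallel, both between nodes 1 and 3) = 1/(1/240 + 1/48.2) = 40.14 Ω
R_th = 40.14 Ω

Final answer: V_th = 12.46 V, R_th = 40.14 Ω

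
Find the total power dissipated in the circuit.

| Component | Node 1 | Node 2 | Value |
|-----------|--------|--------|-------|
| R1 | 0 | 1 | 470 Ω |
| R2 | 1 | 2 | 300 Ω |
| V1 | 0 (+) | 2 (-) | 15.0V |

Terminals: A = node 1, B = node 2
Nodal analysis, taking node 2 as the 0 V reference.
Source V1 fixes V_0 = 15 V.
KCL at each unknown node (sum of currents leaving = 0; resistances in Ω):
  Node 1: (V_1 - 15)/470 + (V_1 - 0)/300 = 0
Collecting terms: 0.005461 × V_1 = 0.03191  =>  V_1 = 5.844 V
Power in each resistor, P = (ΔV)²/R:
  P_R1 = (15 - 5.844)²/470 = 0.1784 W
  P_R2 = (5.844 - 0)²/300 = 0.1138 W
P_total = P_R1 + P_R2 = 0.2922 W

Final answer: 0.2922 W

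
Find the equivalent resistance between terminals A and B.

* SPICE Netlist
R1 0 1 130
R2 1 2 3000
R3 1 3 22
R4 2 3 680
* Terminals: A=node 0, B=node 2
Reduce the network between node 0 (A) and node 2 (B) by series/parallel combination:
  Rs1 = R3 + R4 (series, joined only at node 3) = 22 + 680 = 702 Ω
  Rp1 = R2 ‖ Rs1 (parallel, both between nodes 1 and 2) = 1/(1/3000 + 1/702) = 568.9 Ω
  Rs2 = R1 + Rp1 (series, joined only at node 1) = 130 + 568.9 = 698.9 Ω
R_eq = 698.9 Ω

Final answer: 698.9 Ω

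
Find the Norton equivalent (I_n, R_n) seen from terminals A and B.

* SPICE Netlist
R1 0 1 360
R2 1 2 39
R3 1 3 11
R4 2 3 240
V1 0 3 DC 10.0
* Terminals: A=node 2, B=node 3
Find the Thévenin equivalent first; then I_n = V_th/R_th and R_n = R_th.
Step 1 — V_th is the open-circuit voltage V_A - V_B (nothing connected across the terminals).
Nodal analysis, taking node 3 as the 0 V reference.
Source V1 fixes V_0 = 10 V.
KCL at each unknown node (sum of currents leaving = 0; resistances in Ω):
  Node 1: (V_1 - 10)/360 + (V_1 - V_2)/39 + (V_1 - 0)/11 = 0
  Node 2: (V_2 - V_1)/39 + (V_2 - 0)/240 = 0
Collecting terms (coefficients in siemens):
  0.1193·V_1 - 0.02564·V_2 = 0.02778
  0.02981·V_2 - 0.02564·V_1 = 0
Determinant D = (0.1193)(0.02981) - (-0.02564)(-0.02564) = 0.002899
V_1 = [(0.02778)(0.02981) - (-0.02564)(0)]/D = 0.2856 V
V_2 = [(0.1193)(0) - (0.02778)(-0.02564)]/D = 0.2457 V
V_th = V_2 - V_3 = 0.2457 - 0 = 0.2457 V
Step 2 — R_th: zero the source — replace V1 by a short circuit (node 3 merges into node 0) — and find the resistance seen between A (node 2) and B (node 0).
Reduce the network between node 2 (A) and node 0 (B) by series/parallel combination:
  Rp1 = R1 ‖ R3 (parallel, both between nodes 0 and 1) = 1/(1/360 + 1/11) = 10.67 Ω
  Rs1 = R2 + Rp1 (series, joined only at node 1) = 39 + 10.67 = 49.67 Ω
  Rp2 = R4 ‖ Rs1 (parallel, both between nodes 0 and 2) = 1/(1/240 + 1/49.67) = 41.16 Ω
R_th = 41.16 Ω
I_n = V_th/R_th = 0.2457/41.16 = 0.005969 A, and R_n = R_th = 41.16 Ω

Final answer: I_n = 0.005969 A, R_n = 41.16 Ω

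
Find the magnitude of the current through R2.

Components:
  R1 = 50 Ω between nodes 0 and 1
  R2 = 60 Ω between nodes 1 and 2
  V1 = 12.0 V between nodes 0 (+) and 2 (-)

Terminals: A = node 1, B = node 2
Nodal analysis, taking node 2 as the 0 V reference.
Source V1 fixes V_0 = 12 V.
KCL at each unknown node (sum of currents leaving = 0; resistances in Ω):
  Node 1: (V_1 - 12)/50 + (V_1 - 0)/60 = 0
Collecting terms: 0.03667 × V_1 = 0.24  =>  V_1 = 6.545 V
I_R2 = (V_1 - V_2)/R2 = (6.545 - 0)/60 = 0.1091 A
|I_R2| = 0.1091 A

Final answer: |I_R2| = 0.1091 A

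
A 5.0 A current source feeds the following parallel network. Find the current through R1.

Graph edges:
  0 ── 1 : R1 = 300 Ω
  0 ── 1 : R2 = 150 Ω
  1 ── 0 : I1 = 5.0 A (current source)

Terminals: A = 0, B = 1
All resistors sit directly between nodes 0 and 1, so they are in parallel and share one voltage V; the full source current 5 A splits among them.
1/R_par = 1/300 + 1/150 = 0.01 S  =>  R_par = 100 Ω
V = I × R_par = 5 × 100 = 500 V
I_R1 = V/R1 = 500/300 = 1.667 A

Final answer: 1.667 A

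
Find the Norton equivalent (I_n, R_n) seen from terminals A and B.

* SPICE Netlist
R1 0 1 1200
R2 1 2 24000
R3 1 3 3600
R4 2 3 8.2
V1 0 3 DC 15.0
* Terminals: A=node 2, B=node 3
Find the Thévenin equivalent first; then I_n = V_th/R_th and R_n = R_th.
Step 1 — V_th is the open-circuit voltage V_A - V_B (nothing connected across the terminals).
Nodal analysis, taking node 3 as the 0 V reference.
Source V1 fixes V_0 = 15 V.
KCL at each unknown node (sum of currents leaving = 0; resistances in Ω):
  Node 1: (V_1 - 15)/1200 + (V_1 - V_2)/24000 + (V_1 - 0)/3600 = 0
  Node 2: (V_2 - V_1)/24000 + (V_2 - 0)/8.2 = 0
Collecting terms (coefficients in siemens):
  0.001153·V_1 - 0.00004167·V_2 = 0.0125
  0.122·V_2 - 0.00004167·V_1 = 0
Determinant D = (0.001153)(0.122) - (-0.00004167)(-0.00004167) = 0.0001406
V_1 = [(0.0125)(0.122) - (-0.00004167)(0)]/D = 10.84 V
V_2 = [(0.001153)(0) - (0.0125)(-0.00004167)]/D = 0.003704 V
V_th = V_2 - V_3 = 0.003704 - 0 = 0.003704 V
Step 2 — R_th: zero the source — replace V1 by a short circuit (node 3 merges into node 0) — and find the resistance seen between A (node 2) and B (node 0).
Reduce the network between node 2 (A) and node 0 (B) by series/parallel combination:
  Rp1 = R1 ‖ R3 (parallel, both between nodes 0 and 1) = 1/(1/1200 + 1/3600) = 900 Ω
  Rs1 = R2 + Rp1 (series, joined only at node 1) = 24000 + 900 = 24900 Ω
  Rp2 = R4 ‖ Rs1 (parallel, both between nodes 0 and 2) = 1/(1/8.2 + 1/24900) = 8.197 Ω
R_th = 8.197 Ω
I_n = V_th/R_th = 0.003704/8.197 = 0.0004518 A, and R_n = R_th = 8.197 Ω

Final answer: I_n = 0.0004518 A, R_n = 8.197 Ω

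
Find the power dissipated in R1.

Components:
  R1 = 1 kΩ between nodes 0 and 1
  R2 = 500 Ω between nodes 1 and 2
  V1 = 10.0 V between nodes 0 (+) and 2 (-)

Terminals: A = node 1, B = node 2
Nodal analysis, taking node 2 as the 0 V reference.
Source V1 fixes V_0 = 10 V.
KCL at each unknown node (sum of currents leaving = 0; resistances in Ω):
  Node 1: (V_1 - 10)/1000 + (V_1 - 0)/500 = 0
Collecting terms: 0.003 × V_1 = 0.01  =>  V_1 = 3.333 V
I_R1 = (V_0 - V_1)/R1 = (10 - 3.333)/1000 = 0.006667 A
P_R1 = I_R1² × R1 = (0.006667)² × 1000 = 0.04444 W

Final answer: 0.04444 W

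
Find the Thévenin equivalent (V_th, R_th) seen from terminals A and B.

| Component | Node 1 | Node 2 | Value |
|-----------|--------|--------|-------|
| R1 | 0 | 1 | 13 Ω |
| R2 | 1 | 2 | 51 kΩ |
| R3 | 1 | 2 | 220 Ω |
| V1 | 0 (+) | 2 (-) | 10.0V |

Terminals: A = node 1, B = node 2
Step 1 — V_th is the open-circuit voltage V_A - V_B (nothing connected across the terminals).
Nodal analysis, taking node 2 as the 0 V reference.
Source V1 fixes V_0 = 10 V.
KCL at each unknown node (sum of currents leaving = 0; resistances in Ω):
  Node 1: (V_1 - 10)/13 + (V_1 - 0)/51000 + (V_1 - 0)/220 = 0
Collecting terms: 0.08149 × V_1 = 0.7692  =>  V_1 = 9.44 V
V_th = V_1 - V_2 = 9.44 - 0 = 9.44 V
Step 2 — R_th: zero the source — replace V1 by a short circuit (node 2 merges into node 0) — and find the resistance seen between A (node 1) and B (node 0).
Reduce the network between node 1 (A) and node 0 (B) by series/parallel combination:
  Rp1 = R1 ‖ R2 ‖ R3 (parallel, all between nodes 0 and 1) = 1/(1/13 + 1/51000 + 1/220) = 12.27 Ω
R_th = 12.27 Ω

Final answer: V_th = 9.44 V, R_th = 12.27 Ω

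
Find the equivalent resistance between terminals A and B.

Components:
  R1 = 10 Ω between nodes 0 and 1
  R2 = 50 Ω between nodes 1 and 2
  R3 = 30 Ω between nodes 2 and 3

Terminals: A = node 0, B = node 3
Reduce the network between node 0 (A) and node 3 (B) by series/parallel combination:
  Rs1 = R1 + R2 (series, joined only at node 1) = 10 + 50 = 60 Ω
  Rs2 = R3 + Rs1 (series, joined only at node 2) = 30 + 60 = 90 Ω
R_eq = 90 Ω

Final answer: 90 Ω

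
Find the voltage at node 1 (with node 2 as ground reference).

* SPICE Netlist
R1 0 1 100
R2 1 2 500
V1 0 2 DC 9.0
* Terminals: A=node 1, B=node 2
Nodal analysis, taking node 2 as the 0 V reference.
Source V1 fixes V_0 = 9 V.
KCL at each unknown node (sum of currents leaving = 0; resistances in Ω):
  Node 1: (V_1 - 9)/100 + (V_1 - 0)/500 = 0
Collecting terms: 0.012 × V_1 = 0.09  =>  V_1 = 7.5 V
The requested potential is V_1 = 7.5 V.

Final answer: V_1 = 7.5 V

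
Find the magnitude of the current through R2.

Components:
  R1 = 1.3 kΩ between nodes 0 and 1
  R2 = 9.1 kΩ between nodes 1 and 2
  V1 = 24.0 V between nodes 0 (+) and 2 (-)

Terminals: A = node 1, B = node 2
Nodal analysis, taking node 2 as the 0 V reference.
Source V1 fixes V_0 = 24 V.
KCL at each unknown node (sum of currents leaving = 0; resistances in Ω):
  Node 1: (V_1 - 24)/1300 + (V_1 - 0)/9100 = 0
Collecting terms: 0.0008791 × V_1 = 0.01846  =>  V_1 = 21 V
I_R2 = (V_1 - V_2)/R2 = (21 - 0)/9100 = 0.002308 A
|I_R2| = 0.002308 A

Final answer: |I_R2| = 0.002308 A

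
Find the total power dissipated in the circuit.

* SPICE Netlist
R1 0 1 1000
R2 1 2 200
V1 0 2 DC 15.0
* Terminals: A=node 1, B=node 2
Nodal analysis, taking node 2 as the 0 V reference.
Source V1 fixes V_0 = 15 V.
KCL at each unknown node (sum of currents leaving = 0; resistances in Ω):
  Node 1: (V_1 - 15)/1000 + (V_1 - 0)/200 = 0
Collecting terms: 0.006 × V_1 = 0.015  =>  V_1 = 2.5 V
Power in each resistor, P = (ΔV)²/R:
  P_R1 = (15 - 2.5)²/1000 = 0.1562 W
  P_R2 = (2.5 - 0)²/200 = 0.03125 W
P_total = P_R1 + P_R2 = 0.1875 W

Final answer: 0.1875 W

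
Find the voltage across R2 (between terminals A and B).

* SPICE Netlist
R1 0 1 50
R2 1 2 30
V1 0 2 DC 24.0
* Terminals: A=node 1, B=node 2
R1 and R2 are in series across V1 (node 0 → node 1 → node 2), and the output A–B is taken across R2, so this is a voltage divider.
Series current: I = V1/(R1 + R2) = 24/(50 + 30) = 24/80 = 0.3 A
V_R2 = I × R2 = V1 × R2/(R1 + R2) = 24 × 30/80 = 9 V

Final answer: 9 V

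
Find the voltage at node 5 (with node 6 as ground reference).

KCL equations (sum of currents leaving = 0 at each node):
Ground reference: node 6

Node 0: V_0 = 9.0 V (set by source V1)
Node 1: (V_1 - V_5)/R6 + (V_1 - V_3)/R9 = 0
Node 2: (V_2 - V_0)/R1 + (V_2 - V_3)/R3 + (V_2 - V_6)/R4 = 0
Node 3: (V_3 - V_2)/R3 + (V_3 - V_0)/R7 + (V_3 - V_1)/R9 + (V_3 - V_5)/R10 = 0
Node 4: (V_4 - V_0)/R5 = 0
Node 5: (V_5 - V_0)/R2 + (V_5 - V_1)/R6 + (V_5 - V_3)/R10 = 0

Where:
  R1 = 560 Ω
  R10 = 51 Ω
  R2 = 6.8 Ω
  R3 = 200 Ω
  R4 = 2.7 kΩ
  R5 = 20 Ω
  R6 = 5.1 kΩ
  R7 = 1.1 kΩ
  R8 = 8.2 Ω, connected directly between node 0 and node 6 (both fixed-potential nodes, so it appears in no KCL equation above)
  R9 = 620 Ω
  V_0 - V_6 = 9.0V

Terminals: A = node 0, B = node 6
Nodal analysis, taking node 6 as the 0 V reference.
Source V1 fixes V_0 = 9 V.
KCL at each unknown node (sum of currents leaving = 0; resistances in Ω):
  Node 1: (V_1 - V_5)/5100 + (V_1 - V_3)/620 = 0
  Node 2: (V_2 - 9)/560 + (V_2 - V_3)/200 + (V_2 - 0)/2700 = 0
  Node 3: (V_3 - V_2)/200 + (V_3 - 9)/1100 + (V_3 - V_1)/620 + (V_3 - V_5)/51 = 0
  Node 4: (V_4 - 9)/20 = 0
  Node 5: (V_5 - 9)/6.8 + (V_5 - V_1)/5100 + (V_5 - V_3)/51 = 0
Collecting terms (coefficients in siemens):
  0.001809·V_1 - 0.001613·V_3 - 0.0001961·V_5 = 0
  0.007156·V_2 - 0.005·V_3 = 0.01607
  0.02713·V_3 - 0.001613·V_1 - 0.005·V_2 - 0.01961·V_5 = 0.008182
  0.05·V_4 = 0.45
  0.1669·V_5 - 0.0001961·V_1 - 0.01961·V_3 = 1.324
Solving these 5 simultaneous equations (Gaussian elimination) gives:
  V_1 = 8.894 V, V_2 = 8.452 V, V_3 = 8.883 V, V_4 = 9 V
  V_5 = 8.986 V
The requested potential is V_5 = 8.986 V.

Final answer: V_5 = 8.986 V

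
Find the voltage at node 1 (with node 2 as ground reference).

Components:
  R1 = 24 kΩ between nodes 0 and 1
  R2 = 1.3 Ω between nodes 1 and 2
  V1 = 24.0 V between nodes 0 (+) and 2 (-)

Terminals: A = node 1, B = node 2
Nodal analysis, taking node 2 as the 0 V reference.
Source V1 fixes V_0 = 24 V.
KCL at each unknown node (sum of currents leaving = 0; resistances in Ω):
  Node 1: (V_1 - 24)/24000 + (V_1 - 0)/1.3 = 0
Collecting terms: 0.7693 × V_1 = 0.001  =>  V_1 = 0.0013 V
The requested potential is V_1 = 0.0013 V.

Final answer: V_1 = 0.0013 V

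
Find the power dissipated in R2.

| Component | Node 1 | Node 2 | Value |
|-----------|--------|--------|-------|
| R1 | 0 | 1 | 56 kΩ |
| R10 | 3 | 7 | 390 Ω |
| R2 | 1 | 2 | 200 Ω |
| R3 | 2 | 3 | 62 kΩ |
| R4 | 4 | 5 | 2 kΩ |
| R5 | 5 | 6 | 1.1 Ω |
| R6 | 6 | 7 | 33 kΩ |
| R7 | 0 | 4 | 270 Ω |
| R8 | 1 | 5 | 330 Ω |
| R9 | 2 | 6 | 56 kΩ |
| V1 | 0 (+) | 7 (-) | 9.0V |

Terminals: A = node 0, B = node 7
Nodal analysis, taking node 7 as the 0 V reference.
Source V1 fixes V_0 = 9 V.
KCL at each unknown node (sum of currents leaving = 0; resistances in Ω):
  Node 1: (V_1 - 9)/56000 + (V_1 - V_2)/200 + (V_1 - V_5)/330 = 0
  Node 2: (V_2 - V_1)/200 + (V_2 - V_3)/62000 + (V_2 - V_6)/56000 = 0
  Node 3: (V_3 - V_2)/62000 + (V_3 - 0)/390 = 0
  Node 4: (V_4 - V_5)/2000 + (V_4 - 9)/270 = 0
  Node 5: (V_5 - V_4)/2000 + (V_5 - V_6)/1.1 + (V_5 - V_1)/330 = 0
  Node 6: (V_6 - V_5)/1.1 + (V_6 - 0)/33000 + (V_6 - V_2)/56000 = 0
Collecting terms (coefficients in siemens):
  0.008048·V_1 - 0.005·V_2 - 0.00303·V_5 = 0.0001607
  0.005034·V_2 - 0.005·V_1 - 0.00001613·V_3 - 0.00001786·V_6 = 0
  0.00258·V_3 - 0.00001613·V_2 = 0
  0.004204·V_4 - 0.0005·V_5 = 0.03333
  0.9126·V_5 - 0.00303·V_1 - 0.0005·V_4 - 0.9091·V_6 = 0
  0.9091·V_6 - 0.00001786·V_2 - 0.9091·V_5 = 0
Solving these 6 simultaneous equations (Gaussian elimination) gives:
  V_1 = 8.14 V, V_2 = 8.114 V, V_3 = 0.05072 V, V_4 = 8.902 V
  V_5 = 8.177 V, V_6 = 8.177 V
I_R2 = (V_1 - V_2)/R2 = (8.14 - 8.114)/200 = 0.0001289 A
P_R2 = I_R2² × R2 = (0.0001289)² × 200 = 0.000003324 W

Final answer: 3.324e-06 W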